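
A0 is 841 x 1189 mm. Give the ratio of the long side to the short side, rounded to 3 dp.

1189 / 841 = 1.414
Matches √2 ≈ 1.414 — the ISO 216 defining ratio.

1.414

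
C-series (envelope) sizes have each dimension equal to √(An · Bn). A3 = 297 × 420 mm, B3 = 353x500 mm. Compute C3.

Short side: √(297 · 353) = √104841 ≈ 323.8 → 324 mm
Long side: √(420 · 500) = √210000 ≈ 458.3 → 458 mm

324 × 458 mm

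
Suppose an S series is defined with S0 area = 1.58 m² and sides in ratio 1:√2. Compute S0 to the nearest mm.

Let the short side be w mm. Then w · w√2 = 1.58 m² = 1,580,000 mm².
w² = 1,580,000/√2, so w ≈ 1057.0 mm; long side = w√2 ≈ 1494.8 mm.

1057 × 1495 mm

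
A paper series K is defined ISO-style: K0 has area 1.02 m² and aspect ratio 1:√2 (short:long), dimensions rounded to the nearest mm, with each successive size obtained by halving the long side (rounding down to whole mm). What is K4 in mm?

Let K0's short side be w mm. w · w√2 = 1.02 m² = 1,020,000 mm², so w ≈ 849.3 mm and w√2 ≈ 1201.0 mm → K0 = 849 × 1201 mm.
K1: ⌊1201/2⌋ × 849 = 600 × 849 mm
K2: ⌊849/2⌋ × 600 = 424 × 600 mm
K3: ⌊600/2⌋ × 424 = 300 × 424 mm
K4: ⌊424/2⌋ × 300 = 212 × 300 mm

212 × 300 mm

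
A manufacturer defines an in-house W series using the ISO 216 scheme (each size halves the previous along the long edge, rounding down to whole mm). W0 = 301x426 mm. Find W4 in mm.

75 × 106 mm

W1 = 213 × 301 mm (from W0 by 1 halving).
W2: ⌊301/2⌋ × 213 = 150 × 213 mm
W3: ⌊213/2⌋ × 150 = 106 × 150 mm
W4: ⌊150/2⌋ × 106 = 75 × 106 mm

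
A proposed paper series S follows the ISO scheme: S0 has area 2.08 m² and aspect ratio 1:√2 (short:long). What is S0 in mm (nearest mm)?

1213 × 1715 mm

Let the short side be w mm. Then w · w√2 = 2.08 m² = 2,080,000 mm².
w² = 2,080,000/√2, so w ≈ 1212.8 mm; long side = w√2 ≈ 1715.1 mm.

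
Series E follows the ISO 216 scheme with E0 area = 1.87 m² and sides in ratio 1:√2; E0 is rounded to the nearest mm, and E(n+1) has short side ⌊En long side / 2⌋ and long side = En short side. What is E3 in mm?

406 × 575 mm

Let E0's short side be w mm. w · w√2 = 1.87 m² = 1,870,000 mm², so w ≈ 1149.9 mm and w√2 ≈ 1626.2 mm → E0 = 1150 × 1626 mm.
E1: ⌊1626/2⌋ × 1150 = 813 × 1150 mm
E2: ⌊1150/2⌋ × 813 = 575 × 813 mm
E3: ⌊813/2⌋ × 575 = 406 × 575 mm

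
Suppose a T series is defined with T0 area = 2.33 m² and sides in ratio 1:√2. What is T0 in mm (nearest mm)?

Let the short side be w mm. Then w · w√2 = 2.33 m² = 2,330,000 mm².
w² = 2,330,000/√2, so w ≈ 1283.6 mm; long side = w√2 ≈ 1815.2 mm.

1284 × 1815 mm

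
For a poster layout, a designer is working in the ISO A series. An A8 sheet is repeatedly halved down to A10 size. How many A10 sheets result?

Each ISO step halves the sheet: 1 × A8 → 2 × A9 → 4 × A10
From A8 to A10 is 2 halving steps: 2^2 = 4.

4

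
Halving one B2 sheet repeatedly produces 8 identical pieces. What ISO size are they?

8 = 2^3, so 3 halving steps.
B2 → B3 → … → B5 after 3 steps.

B5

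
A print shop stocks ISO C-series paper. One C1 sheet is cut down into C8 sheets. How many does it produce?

128

Each ISO step halves the sheet: 1 × C1 → 2 × C2 → 4 × C3 → 8 × C4 → …
From C1 to C8 is 7 halving steps: 2^7 = 128.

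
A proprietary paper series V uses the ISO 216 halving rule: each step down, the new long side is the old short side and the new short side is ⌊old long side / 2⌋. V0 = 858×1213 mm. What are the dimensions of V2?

429 × 606 mm

V1: ⌊1213/2⌋ × 858 = 606 × 858 mm
V2: ⌊858/2⌋ × 606 = 429 × 606 mm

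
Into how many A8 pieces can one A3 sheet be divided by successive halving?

32

Each ISO step halves the sheet: 1 × A3 → 2 × A4 → 4 × A5 → 8 × A6 → …
From A3 to A8 is 5 halving steps: 2^5 = 32.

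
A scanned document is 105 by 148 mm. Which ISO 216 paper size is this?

Aspect ratio 148/105 ≈ 1.410 — close to the ISO √2 ≈ 1.414.
In the A-series (A0 area = 1 m²): A6 = 105 × 148 mm.

A6 (105 × 148 mm)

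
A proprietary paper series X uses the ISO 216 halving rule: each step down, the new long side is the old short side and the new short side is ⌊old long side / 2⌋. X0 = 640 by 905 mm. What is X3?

226 × 320 mm

X1: ⌊905/2⌋ × 640 = 452 × 640 mm
X2: ⌊640/2⌋ × 452 = 320 × 452 mm
X3: ⌊452/2⌋ × 320 = 226 × 320 mm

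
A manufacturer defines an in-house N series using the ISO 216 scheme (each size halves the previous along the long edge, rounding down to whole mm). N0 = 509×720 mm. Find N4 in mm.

N1: ⌊720/2⌋ × 509 = 360 × 509 mm
N2: ⌊509/2⌋ × 360 = 254 × 360 mm
N3: ⌊360/2⌋ × 254 = 180 × 254 mm
N4: ⌊254/2⌋ × 180 = 127 × 180 mm

127 × 180 mm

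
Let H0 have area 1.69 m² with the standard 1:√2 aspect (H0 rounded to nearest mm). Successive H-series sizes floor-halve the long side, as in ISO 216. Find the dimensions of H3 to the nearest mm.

Let H0's short side be w mm. w · w√2 = 1.69 m² = 1,690,000 mm², so w ≈ 1093.2 mm and w√2 ≈ 1546.0 mm → H0 = 1093 × 1546 mm.
H1: ⌊1546/2⌋ × 1093 = 773 × 1093 mm
H2: ⌊1093/2⌋ × 773 = 546 × 773 mm
H3: ⌊773/2⌋ × 546 = 386 × 546 mm

386 × 546 mm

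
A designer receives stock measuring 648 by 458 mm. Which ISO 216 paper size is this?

C2 (458 × 648 mm)

Aspect ratio 648/458 ≈ 1.415 — close to the ISO √2 ≈ 1.414.
In the C-series (envelope sizes, between A and B): C2 = 458 × 648 mm.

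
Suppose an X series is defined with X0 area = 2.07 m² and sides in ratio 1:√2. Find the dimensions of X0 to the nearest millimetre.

Let the short side be w mm. Then w · w√2 = 2.07 m² = 2,070,000 mm².
w² = 2,070,000/√2, so w ≈ 1209.8 mm; long side = w√2 ≈ 1711.0 mm.

1210 × 1711 mm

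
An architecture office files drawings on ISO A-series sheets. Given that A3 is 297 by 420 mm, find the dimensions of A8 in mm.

52 × 74 mm

A4: ⌊420/2⌋ × 297 = 210 × 297 mm
A5: ⌊297/2⌋ × 210 = 148 × 210 mm
A6: ⌊210/2⌋ × 148 = 105 × 148 mm
A7: ⌊148/2⌋ × 105 = 74 × 105 mm
A8: ⌊105/2⌋ × 74 = 52 × 74 mm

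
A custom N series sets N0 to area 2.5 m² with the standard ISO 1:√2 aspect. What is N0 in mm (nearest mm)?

1330 × 1880 mm

Let the short side be w mm. Then w · w√2 = 2.5 m² = 2,500,000 mm².
w² = 2,500,000/√2, so w ≈ 1329.6 mm; long side = w√2 ≈ 1880.3 mm.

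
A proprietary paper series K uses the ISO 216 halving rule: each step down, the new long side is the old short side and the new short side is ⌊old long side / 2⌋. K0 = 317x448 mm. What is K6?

K1: ⌊448/2⌋ × 317 = 224 × 317 mm
K2: ⌊317/2⌋ × 224 = 158 × 224 mm
K3: ⌊224/2⌋ × 158 = 112 × 158 mm
K4: ⌊158/2⌋ × 112 = 79 × 112 mm
K5: ⌊112/2⌋ × 79 = 56 × 79 mm
K6: ⌊79/2⌋ × 56 = 39 × 56 mm

39 × 56 mm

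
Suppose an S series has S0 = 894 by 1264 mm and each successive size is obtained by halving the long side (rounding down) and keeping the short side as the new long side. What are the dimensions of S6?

111 × 158 mm

S1 = 632 × 894 mm (from S0 by 1 halving).
S2: ⌊894/2⌋ × 632 = 447 × 632 mm
S3: ⌊632/2⌋ × 447 = 316 × 447 mm
S4: ⌊447/2⌋ × 316 = 223 × 316 mm
S5: ⌊316/2⌋ × 223 = 158 × 223 mm
S6: ⌊223/2⌋ × 158 = 111 × 158 mm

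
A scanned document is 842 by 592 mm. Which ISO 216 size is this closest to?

A1 (594 × 841 mm)

Aspect ratio 842/592 ≈ 1.422 — close to the ISO √2 ≈ 1.414.
In the A-series (A0 area = 1 m²): A1 = 594 × 841 mm.
Off by 3 mm total — nearest standard size.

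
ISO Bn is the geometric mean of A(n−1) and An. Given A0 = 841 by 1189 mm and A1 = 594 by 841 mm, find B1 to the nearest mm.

Short side: √(841 · 594) = √499554 ≈ 706.8 → 707 mm
Long side: √(1189 · 841) = √999949 ≈ 1000.0 → 1000 mm

707 × 1000 mm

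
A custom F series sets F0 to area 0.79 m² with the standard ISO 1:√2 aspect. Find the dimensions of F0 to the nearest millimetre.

747 × 1057 mm

Let the short side be w mm. Then w · w√2 = 0.79 m² = 790,000 mm².
w² = 790,000/√2, so w ≈ 747.4 mm; long side = w√2 ≈ 1057.0 mm.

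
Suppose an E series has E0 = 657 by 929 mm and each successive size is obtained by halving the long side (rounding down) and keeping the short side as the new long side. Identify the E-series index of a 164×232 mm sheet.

E0: 657 × 929 mm
E1: 464 × 657 mm
E2: 328 × 464 mm
E3: 232 × 328 mm
E4: 164 × 232 mm
E5: 116 × 164 mm
→ matches E4.

E4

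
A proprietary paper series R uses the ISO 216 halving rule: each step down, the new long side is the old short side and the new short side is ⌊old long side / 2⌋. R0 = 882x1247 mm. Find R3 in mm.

311 × 441 mm

R1: ⌊1247/2⌋ × 882 = 623 × 882 mm
R2: ⌊882/2⌋ × 623 = 441 × 623 mm
R3: ⌊623/2⌋ × 441 = 311 × 441 mm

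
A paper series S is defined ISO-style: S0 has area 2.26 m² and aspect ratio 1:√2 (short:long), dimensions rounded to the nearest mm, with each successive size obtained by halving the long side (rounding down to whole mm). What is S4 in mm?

316 × 447 mm

Let S0's short side be w mm. w · w√2 = 2.26 m² = 2,260,000 mm², so w ≈ 1264.1 mm and w√2 ≈ 1787.8 mm → S0 = 1264 × 1788 mm.
S1: ⌊1788/2⌋ × 1264 = 894 × 1264 mm
S2: ⌊1264/2⌋ × 894 = 632 × 894 mm
S3: ⌊894/2⌋ × 632 = 447 × 632 mm
S4: ⌊632/2⌋ × 447 = 316 × 447 mm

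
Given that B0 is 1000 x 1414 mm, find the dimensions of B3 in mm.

B1: ⌊1414/2⌋ × 1000 = 707 × 1000 mm
B2: ⌊1000/2⌋ × 707 = 500 × 707 mm
B3: ⌊707/2⌋ × 500 = 353 × 500 mm

353 × 500 mm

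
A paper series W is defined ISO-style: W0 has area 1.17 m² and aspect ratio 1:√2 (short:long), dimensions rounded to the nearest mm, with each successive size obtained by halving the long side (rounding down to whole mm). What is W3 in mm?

321 × 455 mm

Let W0's short side be w mm. w · w√2 = 1.17 m² = 1,170,000 mm², so w ≈ 909.6 mm and w√2 ≈ 1286.3 mm → W0 = 910 × 1286 mm.
W1: ⌊1286/2⌋ × 910 = 643 × 910 mm
W2: ⌊910/2⌋ × 643 = 455 × 643 mm
W3: ⌊643/2⌋ × 455 = 321 × 455 mm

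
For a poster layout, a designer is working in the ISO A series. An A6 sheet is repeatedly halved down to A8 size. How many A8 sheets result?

4

Each ISO step halves the sheet: 1 × A6 → 2 × A7 → 4 × A8
From A6 to A8 is 2 halving steps: 2^2 = 4.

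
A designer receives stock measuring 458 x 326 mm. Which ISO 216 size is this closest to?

Aspect ratio 458/326 ≈ 1.405 — close to the ISO √2 ≈ 1.414.
In the C-series (envelope sizes, between A and B): C3 = 324 × 458 mm.
Off by 2 mm total — nearest standard size.

C3 (324 × 458 mm)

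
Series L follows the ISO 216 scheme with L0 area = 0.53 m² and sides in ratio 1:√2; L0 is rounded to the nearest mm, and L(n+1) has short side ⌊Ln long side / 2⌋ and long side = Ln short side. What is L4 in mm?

Let L0's short side be w mm. w · w√2 = 0.53 m² = 530,000 mm², so w ≈ 612.2 mm and w√2 ≈ 865.8 mm → L0 = 612 × 866 mm.
L1: ⌊866/2⌋ × 612 = 433 × 612 mm
L2: ⌊612/2⌋ × 433 = 306 × 433 mm
L3: ⌊433/2⌋ × 306 = 216 × 306 mm
L4: ⌊306/2⌋ × 216 = 153 × 216 mm

153 × 216 mm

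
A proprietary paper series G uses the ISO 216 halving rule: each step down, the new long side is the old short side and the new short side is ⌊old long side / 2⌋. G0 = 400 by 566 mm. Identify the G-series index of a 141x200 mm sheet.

G3

G0: 400 × 566 mm
G1: 283 × 400 mm
G2: 200 × 283 mm
G3: 141 × 200 mm
G4: 100 × 141 mm
→ matches G3.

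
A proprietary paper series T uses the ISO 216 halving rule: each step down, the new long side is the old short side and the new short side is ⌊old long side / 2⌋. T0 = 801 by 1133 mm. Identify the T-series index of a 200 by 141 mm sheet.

T0: 801 × 1133 mm
T1: 566 × 801 mm
T2: 400 × 566 mm
T3: 283 × 400 mm
T4: 200 × 283 mm
T5: 141 × 200 mm
T6: 100 × 141 mm
→ matches T5.

T5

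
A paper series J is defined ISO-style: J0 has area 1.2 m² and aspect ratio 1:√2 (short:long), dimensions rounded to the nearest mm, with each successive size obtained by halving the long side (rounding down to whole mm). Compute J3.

325 × 460 mm

Let J0's short side be w mm. w · w√2 = 1.2 m² = 1,200,000 mm², so w ≈ 921.2 mm and w√2 ≈ 1302.7 mm → J0 = 921 × 1303 mm.
J1: ⌊1303/2⌋ × 921 = 651 × 921 mm
J2: ⌊921/2⌋ × 651 = 460 × 651 mm
J3: ⌊651/2⌋ × 460 = 325 × 460 mm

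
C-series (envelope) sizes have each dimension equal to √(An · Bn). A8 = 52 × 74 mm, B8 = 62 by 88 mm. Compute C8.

Short side: √(52 · 62) = √3224 ≈ 56.8 → 57 mm
Long side: √(74 · 88) = √6512 ≈ 80.7 → 81 mm

57 × 81 mm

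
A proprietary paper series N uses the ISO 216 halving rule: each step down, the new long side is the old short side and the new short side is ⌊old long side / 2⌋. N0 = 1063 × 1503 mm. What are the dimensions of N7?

93 × 132 mm

N1 = 751 × 1063 mm (from N0 by 1 halving).
N2: ⌊1063/2⌋ × 751 = 531 × 751 mm
N3: ⌊751/2⌋ × 531 = 375 × 531 mm
N4: ⌊531/2⌋ × 375 = 265 × 375 mm
N5: ⌊375/2⌋ × 265 = 187 × 265 mm
N6: ⌊265/2⌋ × 187 = 132 × 187 mm
N7: ⌊187/2⌋ × 132 = 93 × 132 mm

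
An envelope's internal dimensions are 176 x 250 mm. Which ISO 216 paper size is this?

Aspect ratio 250/176 ≈ 1.420 — close to the ISO √2 ≈ 1.414.
In the B-series (B0 = 1000 × 1414 mm): B5 = 176 × 250 mm.

B5 (176 × 250 mm)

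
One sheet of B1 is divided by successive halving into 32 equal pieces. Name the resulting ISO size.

32 = 2^5, so 5 halving steps.
B1 → B2 → … → B6 after 5 steps.

B6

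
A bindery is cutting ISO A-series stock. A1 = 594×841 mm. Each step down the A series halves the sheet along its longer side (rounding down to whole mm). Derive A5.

A2: ⌊841/2⌋ × 594 = 420 × 594 mm
A3: ⌊594/2⌋ × 420 = 297 × 420 mm
A4: ⌊420/2⌋ × 297 = 210 × 297 mm
A5: ⌊297/2⌋ × 210 = 148 × 210 mm

148 × 210 mm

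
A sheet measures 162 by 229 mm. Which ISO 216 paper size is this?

C5 (162 × 229 mm)

Aspect ratio 229/162 ≈ 1.414 — close to the ISO √2 ≈ 1.414.
In the C-series (envelope sizes, between A and B): C5 = 162 × 229 mm.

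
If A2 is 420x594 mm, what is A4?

A3: ⌊594/2⌋ × 420 = 297 × 420 mm
A4: ⌊420/2⌋ × 297 = 210 × 297 mm

210 × 297 mm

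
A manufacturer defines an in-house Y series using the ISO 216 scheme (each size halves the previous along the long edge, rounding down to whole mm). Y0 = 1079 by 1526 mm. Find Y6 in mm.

Y1: ⌊1526/2⌋ × 1079 = 763 × 1079 mm
Y2: ⌊1079/2⌋ × 763 = 539 × 763 mm
Y3: ⌊763/2⌋ × 539 = 381 × 539 mm
Y4: ⌊539/2⌋ × 381 = 269 × 381 mm
Y5: ⌊381/2⌋ × 269 = 190 × 269 mm
Y6: ⌊269/2⌋ × 190 = 134 × 190 mm

134 × 190 mm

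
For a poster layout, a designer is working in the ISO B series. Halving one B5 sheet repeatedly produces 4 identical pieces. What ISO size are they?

4 = 2^2, so 2 halving steps.
B5 → B6 → … → B7 after 2 steps.

B7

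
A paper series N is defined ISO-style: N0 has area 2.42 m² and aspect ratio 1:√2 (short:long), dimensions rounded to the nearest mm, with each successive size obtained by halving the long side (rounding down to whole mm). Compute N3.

Let N0's short side be w mm. w · w√2 = 2.42 m² = 2,420,000 mm², so w ≈ 1308.1 mm and w√2 ≈ 1850.0 mm → N0 = 1308 × 1850 mm.
N1: ⌊1850/2⌋ × 1308 = 925 × 1308 mm
N2: ⌊1308/2⌋ × 925 = 654 × 925 mm
N3: ⌊925/2⌋ × 654 = 462 × 654 mm

462 × 654 mm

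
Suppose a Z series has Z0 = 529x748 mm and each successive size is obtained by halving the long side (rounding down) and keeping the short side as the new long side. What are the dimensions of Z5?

Z1 = 374 × 529 mm (from Z0 by 1 halving).
Z2: ⌊529/2⌋ × 374 = 264 × 374 mm
Z3: ⌊374/2⌋ × 264 = 187 × 264 mm
Z4: ⌊264/2⌋ × 187 = 132 × 187 mm
Z5: ⌊187/2⌋ × 132 = 93 × 132 mm

93 × 132 mm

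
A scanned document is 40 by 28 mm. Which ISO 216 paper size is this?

Aspect ratio 40/28 ≈ 1.429 — close to the ISO √2 ≈ 1.414.
In the C-series (envelope sizes, between A and B): C10 = 28 × 40 mm.

C10 (28 × 40 mm)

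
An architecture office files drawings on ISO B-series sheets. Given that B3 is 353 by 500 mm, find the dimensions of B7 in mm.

88 × 125 mm

B4: ⌊500/2⌋ × 353 = 250 × 353 mm
B5: ⌊353/2⌋ × 250 = 176 × 250 mm
B6: ⌊250/2⌋ × 176 = 125 × 176 mm
B7: ⌊176/2⌋ × 125 = 88 × 125 mm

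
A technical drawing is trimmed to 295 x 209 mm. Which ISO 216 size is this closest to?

A4 (210 × 297 mm)

Aspect ratio 295/209 ≈ 1.411 — close to the ISO √2 ≈ 1.414.
In the A-series (A0 area = 1 m²): A4 = 210 × 297 mm.
Off by 3 mm total — nearest standard size.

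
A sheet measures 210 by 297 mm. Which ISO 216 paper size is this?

Aspect ratio 297/210 ≈ 1.414 — close to the ISO √2 ≈ 1.414.
In the A-series (A0 area = 1 m²): A4 = 210 × 297 mm.

A4 (210 × 297 mm)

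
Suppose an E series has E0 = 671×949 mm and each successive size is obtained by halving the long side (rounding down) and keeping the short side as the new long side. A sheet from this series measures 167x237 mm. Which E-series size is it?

E4

E0: 671 × 949 mm
E1: 474 × 671 mm
E2: 335 × 474 mm
E3: 237 × 335 mm
E4: 167 × 237 mm
E5: 118 × 167 mm
→ matches E4.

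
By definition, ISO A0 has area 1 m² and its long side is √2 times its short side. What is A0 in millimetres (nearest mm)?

841 × 1189 mm

Let the short side be w mm. Then the long side is w√2 and w · w√2 = 10⁶ mm².
w² = 10⁶/√2, so w = 1000 / 2^(1/4) ≈ 840.9 mm; long side = 1000 · 2^(1/4) ≈ 1189.2 mm.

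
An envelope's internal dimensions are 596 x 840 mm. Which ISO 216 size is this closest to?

A1 (594 × 841 mm)

Aspect ratio 840/596 ≈ 1.409 — close to the ISO √2 ≈ 1.414.
In the A-series (A0 area = 1 m²): A1 = 594 × 841 mm.
Off by 3 mm total — nearest standard size.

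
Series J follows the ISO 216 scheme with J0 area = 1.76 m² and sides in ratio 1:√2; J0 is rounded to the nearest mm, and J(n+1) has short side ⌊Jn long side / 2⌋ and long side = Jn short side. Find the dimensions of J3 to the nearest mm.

394 × 558 mm

Let J0's short side be w mm. w · w√2 = 1.76 m² = 1,760,000 mm², so w ≈ 1115.6 mm and w√2 ≈ 1577.7 mm → J0 = 1116 × 1578 mm.
J1: ⌊1578/2⌋ × 1116 = 789 × 1116 mm
J2: ⌊1116/2⌋ × 789 = 558 × 789 mm
J3: ⌊789/2⌋ × 558 = 394 × 558 mm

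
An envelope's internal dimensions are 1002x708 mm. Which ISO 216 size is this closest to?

Aspect ratio 1002/708 ≈ 1.415 — close to the ISO √2 ≈ 1.414.
In the B-series (B0 = 1000 × 1414 mm): B1 = 707 × 1000 mm.
Off by 3 mm total — nearest standard size.

B1 (707 × 1000 mm)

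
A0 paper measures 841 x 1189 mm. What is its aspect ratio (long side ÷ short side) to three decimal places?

1.414

1189 / 841 = 1.414
Matches √2 ≈ 1.414 — the ISO 216 defining ratio.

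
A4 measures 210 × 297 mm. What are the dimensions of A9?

37 × 52 mm

A5: ⌊297/2⌋ × 210 = 148 × 210 mm
A6: ⌊210/2⌋ × 148 = 105 × 148 mm
A7: ⌊148/2⌋ × 105 = 74 × 105 mm
A8: ⌊105/2⌋ × 74 = 52 × 74 mm
A9: ⌊74/2⌋ × 52 = 37 × 52 mm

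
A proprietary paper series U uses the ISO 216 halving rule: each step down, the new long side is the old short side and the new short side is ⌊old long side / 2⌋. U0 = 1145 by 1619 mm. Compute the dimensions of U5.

U1: ⌊1619/2⌋ × 1145 = 809 × 1145 mm
U2: ⌊1145/2⌋ × 809 = 572 × 809 mm
U3: ⌊809/2⌋ × 572 = 404 × 572 mm
U4: ⌊572/2⌋ × 404 = 286 × 404 mm
U5: ⌊404/2⌋ × 286 = 202 × 286 mm

202 × 286 mm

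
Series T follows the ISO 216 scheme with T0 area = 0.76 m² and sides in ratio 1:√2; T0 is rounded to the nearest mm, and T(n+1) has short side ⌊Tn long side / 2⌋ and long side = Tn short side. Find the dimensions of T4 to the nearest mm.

Let T0's short side be w mm. w · w√2 = 0.76 m² = 760,000 mm², so w ≈ 733.1 mm and w√2 ≈ 1036.7 mm → T0 = 733 × 1037 mm.
T1: ⌊1037/2⌋ × 733 = 518 × 733 mm
T2: ⌊733/2⌋ × 518 = 366 × 518 mm
T3: ⌊518/2⌋ × 366 = 259 × 366 mm
T4: ⌊366/2⌋ × 259 = 183 × 259 mm

183 × 259 mm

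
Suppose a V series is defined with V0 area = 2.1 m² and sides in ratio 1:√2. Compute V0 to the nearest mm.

1219 × 1723 mm

Let the short side be w mm. Then w · w√2 = 2.1 m² = 2,100,000 mm².
w² = 2,100,000/√2, so w ≈ 1218.6 mm; long side = w√2 ≈ 1723.3 mm.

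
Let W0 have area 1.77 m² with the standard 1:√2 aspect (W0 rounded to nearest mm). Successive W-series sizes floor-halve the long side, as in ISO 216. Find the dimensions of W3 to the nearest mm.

Let W0's short side be w mm. w · w√2 = 1.77 m² = 1,770,000 mm², so w ≈ 1118.7 mm and w√2 ≈ 1582.1 mm → W0 = 1119 × 1582 mm.
W1: ⌊1582/2⌋ × 1119 = 791 × 1119 mm
W2: ⌊1119/2⌋ × 791 = 559 × 791 mm
W3: ⌊791/2⌋ × 559 = 395 × 559 mm

395 × 559 mm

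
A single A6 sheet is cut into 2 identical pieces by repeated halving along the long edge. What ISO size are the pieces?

2 = 2^1, so 1 halving step.
A6 → A7 → … → A7 after 1 step.

A7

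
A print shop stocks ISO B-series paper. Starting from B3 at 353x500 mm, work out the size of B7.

88 × 125 mm

B4: ⌊500/2⌋ × 353 = 250 × 353 mm
B5: ⌊353/2⌋ × 250 = 176 × 250 mm
B6: ⌊250/2⌋ × 176 = 125 × 176 mm
B7: ⌊176/2⌋ × 125 = 88 × 125 mm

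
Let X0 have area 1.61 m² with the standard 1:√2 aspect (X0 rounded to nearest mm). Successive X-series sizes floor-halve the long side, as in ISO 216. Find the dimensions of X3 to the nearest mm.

Let X0's short side be w mm. w · w√2 = 1.61 m² = 1,610,000 mm², so w ≈ 1067.0 mm and w√2 ≈ 1508.9 mm → X0 = 1067 × 1509 mm.
X1: ⌊1509/2⌋ × 1067 = 754 × 1067 mm
X2: ⌊1067/2⌋ × 754 = 533 × 754 mm
X3: ⌊754/2⌋ × 533 = 377 × 533 mm

377 × 533 mm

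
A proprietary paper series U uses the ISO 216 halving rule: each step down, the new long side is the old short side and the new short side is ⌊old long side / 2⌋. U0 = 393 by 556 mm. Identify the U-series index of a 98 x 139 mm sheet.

U4

U0: 393 × 556 mm
U1: 278 × 393 mm
U2: 196 × 278 mm
U3: 139 × 196 mm
U4: 98 × 139 mm
U5: 69 × 98 mm
→ matches U4.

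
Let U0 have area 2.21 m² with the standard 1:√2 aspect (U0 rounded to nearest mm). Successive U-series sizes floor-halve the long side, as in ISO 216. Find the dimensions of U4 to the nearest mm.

312 × 442 mm

Let U0's short side be w mm. w · w√2 = 2.21 m² = 2,210,000 mm², so w ≈ 1250.1 mm and w√2 ≈ 1767.9 mm → U0 = 1250 × 1768 mm.
U1: ⌊1768/2⌋ × 1250 = 884 × 1250 mm
U2: ⌊1250/2⌋ × 884 = 625 × 884 mm
U3: ⌊884/2⌋ × 625 = 442 × 625 mm
U4: ⌊625/2⌋ × 442 = 312 × 442 mm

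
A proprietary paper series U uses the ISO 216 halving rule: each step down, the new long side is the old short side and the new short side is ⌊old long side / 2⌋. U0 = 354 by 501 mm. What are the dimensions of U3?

U1: ⌊501/2⌋ × 354 = 250 × 354 mm
U2: ⌊354/2⌋ × 250 = 177 × 250 mm
U3: ⌊250/2⌋ × 177 = 125 × 177 mm

125 × 177 mm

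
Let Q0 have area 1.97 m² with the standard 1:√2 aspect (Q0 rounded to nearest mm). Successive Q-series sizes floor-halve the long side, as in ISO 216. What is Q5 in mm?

208 × 295 mm

Let Q0's short side be w mm. w · w√2 = 1.97 m² = 1,970,000 mm², so w ≈ 1180.3 mm and w√2 ≈ 1669.1 mm → Q0 = 1180 × 1669 mm.
Q1: ⌊1669/2⌋ × 1180 = 834 × 1180 mm
Q2: ⌊1180/2⌋ × 834 = 590 × 834 mm
Q3: ⌊834/2⌋ × 590 = 417 × 590 mm
Q4: ⌊590/2⌋ × 417 = 295 × 417 mm
Q5: ⌊417/2⌋ × 295 = 208 × 295 mm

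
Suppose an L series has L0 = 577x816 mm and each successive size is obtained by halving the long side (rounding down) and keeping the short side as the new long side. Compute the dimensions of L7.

L1 = 408 × 577 mm (from L0 by 1 halving).
L2: ⌊577/2⌋ × 408 = 288 × 408 mm
L3: ⌊408/2⌋ × 288 = 204 × 288 mm
L4: ⌊288/2⌋ × 204 = 144 × 204 mm
L5: ⌊204/2⌋ × 144 = 102 × 144 mm
L6: ⌊144/2⌋ × 102 = 72 × 102 mm
L7: ⌊102/2⌋ × 72 = 51 × 72 mm

51 × 72 mm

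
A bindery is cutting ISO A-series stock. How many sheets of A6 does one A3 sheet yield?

8

Each ISO step halves the sheet: 1 × A3 → 2 × A4 → 4 × A5 → 8 × A6
From A3 to A6 is 3 halving steps: 2^3 = 8.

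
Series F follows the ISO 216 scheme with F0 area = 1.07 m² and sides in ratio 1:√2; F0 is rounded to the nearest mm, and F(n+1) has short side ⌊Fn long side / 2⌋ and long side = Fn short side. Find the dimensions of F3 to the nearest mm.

307 × 435 mm

Let F0's short side be w mm. w · w√2 = 1.07 m² = 1,070,000 mm², so w ≈ 869.8 mm and w√2 ≈ 1230.1 mm → F0 = 870 × 1230 mm.
F1: ⌊1230/2⌋ × 870 = 615 × 870 mm
F2: ⌊870/2⌋ × 615 = 435 × 615 mm
F3: ⌊615/2⌋ × 435 = 307 × 435 mm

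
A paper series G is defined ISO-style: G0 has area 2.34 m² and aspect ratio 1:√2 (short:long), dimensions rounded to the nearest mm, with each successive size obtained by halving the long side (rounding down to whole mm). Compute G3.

Let G0's short side be w mm. w · w√2 = 2.34 m² = 2,340,000 mm², so w ≈ 1286.3 mm and w√2 ≈ 1819.1 mm → G0 = 1286 × 1819 mm.
G1: ⌊1819/2⌋ × 1286 = 909 × 1286 mm
G2: ⌊1286/2⌋ × 909 = 643 × 909 mm
G3: ⌊909/2⌋ × 643 = 454 × 643 mm

454 × 643 mm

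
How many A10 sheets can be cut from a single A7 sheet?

A7 = 74 × 105 mm; A10 = 26 × 37 mm.
Each halving step doubles the count; 3 steps from A7 to A10.
2^3 = 8.

8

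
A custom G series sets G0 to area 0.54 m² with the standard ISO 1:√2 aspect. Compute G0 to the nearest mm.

Let the short side be w mm. Then w · w√2 = 0.54 m² = 540,000 mm².
w² = 540,000/√2, so w ≈ 617.9 mm; long side = w√2 ≈ 873.9 mm.

618 × 874 mm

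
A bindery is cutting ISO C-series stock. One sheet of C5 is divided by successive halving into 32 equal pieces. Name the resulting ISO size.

32 = 2^5, so 5 halving steps.
C5 → C6 → … → C10 after 5 steps.

C10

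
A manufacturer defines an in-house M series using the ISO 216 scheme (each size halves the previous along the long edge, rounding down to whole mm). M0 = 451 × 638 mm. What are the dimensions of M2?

M1: ⌊638/2⌋ × 451 = 319 × 451 mm
M2: ⌊451/2⌋ × 319 = 225 × 319 mm

225 × 319 mm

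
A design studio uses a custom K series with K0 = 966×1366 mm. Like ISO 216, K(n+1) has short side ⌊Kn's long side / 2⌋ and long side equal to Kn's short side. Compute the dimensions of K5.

170 × 241 mm

K1: ⌊1366/2⌋ × 966 = 683 × 966 mm
K2: ⌊966/2⌋ × 683 = 483 × 683 mm
K3: ⌊683/2⌋ × 483 = 341 × 483 mm
K4: ⌊483/2⌋ × 341 = 241 × 341 mm
K5: ⌊341/2⌋ × 241 = 170 × 241 mm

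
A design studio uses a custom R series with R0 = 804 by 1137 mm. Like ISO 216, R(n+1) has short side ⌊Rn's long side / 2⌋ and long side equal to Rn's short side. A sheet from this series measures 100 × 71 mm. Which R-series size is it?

R0: 804 × 1137 mm
R1: 568 × 804 mm
R2: 402 × 568 mm
R3: 284 × 402 mm
R4: 201 × 284 mm
R5: 142 × 201 mm
R6: 100 × 142 mm
R7: 71 × 100 mm
R8: 50 × 71 mm
→ matches R7.

R7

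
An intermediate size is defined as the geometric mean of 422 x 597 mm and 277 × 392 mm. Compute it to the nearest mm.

342 × 484 mm

Short side: √(422 · 277) = √116894 ≈ 341.9 → 342 mm
Long side: √(597 · 392) = √234024 ≈ 483.8 → 484 mm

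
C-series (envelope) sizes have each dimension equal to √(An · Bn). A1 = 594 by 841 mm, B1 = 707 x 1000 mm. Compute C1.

648 × 917 mm

Short side: √(594 · 707) = √419958 ≈ 648.0 → 648 mm
Long side: √(841 · 1000) = √841000 ≈ 917.1 → 917 mm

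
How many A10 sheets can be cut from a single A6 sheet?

16

A6 = 105 × 148 mm; A10 = 26 × 37 mm.
Each halving step doubles the count; 4 steps from A6 to A10.
2^4 = 16.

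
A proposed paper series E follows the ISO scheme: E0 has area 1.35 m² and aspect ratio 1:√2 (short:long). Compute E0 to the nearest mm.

977 × 1382 mm

Let the short side be w mm. Then w · w√2 = 1.35 m² = 1,350,000 mm².
w² = 1,350,000/√2, so w ≈ 977.0 mm; long side = w√2 ≈ 1381.7 mm.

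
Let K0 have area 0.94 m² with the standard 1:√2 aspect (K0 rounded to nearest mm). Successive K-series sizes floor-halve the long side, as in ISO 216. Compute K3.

288 × 407 mm

Let K0's short side be w mm. w · w√2 = 0.94 m² = 940,000 mm², so w ≈ 815.3 mm and w√2 ≈ 1153.0 mm → K0 = 815 × 1153 mm.
K1: ⌊1153/2⌋ × 815 = 576 × 815 mm
K2: ⌊815/2⌋ × 576 = 407 × 576 mm
K3: ⌊576/2⌋ × 407 = 288 × 407 mm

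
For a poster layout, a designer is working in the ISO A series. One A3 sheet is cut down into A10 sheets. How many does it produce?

Each ISO step halves the sheet: 1 × A3 → 2 × A4 → 4 × A5 → 8 × A6 → …
From A3 to A10 is 7 halving steps: 2^7 = 128.

128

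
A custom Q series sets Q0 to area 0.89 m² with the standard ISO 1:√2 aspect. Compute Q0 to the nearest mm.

Let the short side be w mm. Then w · w√2 = 0.89 m² = 890,000 mm².
w² = 890,000/√2, so w ≈ 793.3 mm; long side = w√2 ≈ 1121.9 mm.

793 × 1122 mm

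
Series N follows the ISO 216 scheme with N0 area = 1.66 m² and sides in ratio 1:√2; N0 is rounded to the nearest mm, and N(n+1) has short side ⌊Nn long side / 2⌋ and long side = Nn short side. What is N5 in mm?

Let N0's short side be w mm. w · w√2 = 1.66 m² = 1,660,000 mm², so w ≈ 1083.4 mm and w√2 ≈ 1532.2 mm → N0 = 1083 × 1532 mm.
N1: ⌊1532/2⌋ × 1083 = 766 × 1083 mm
N2: ⌊1083/2⌋ × 766 = 541 × 766 mm
N3: ⌊766/2⌋ × 541 = 383 × 541 mm
N4: ⌊541/2⌋ × 383 = 270 × 383 mm
N5: ⌊383/2⌋ × 270 = 191 × 270 mm

191 × 270 mm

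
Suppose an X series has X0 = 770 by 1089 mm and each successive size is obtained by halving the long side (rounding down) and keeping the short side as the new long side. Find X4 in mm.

X1 = 544 × 770 mm (from X0 by 1 halving).
X2: ⌊770/2⌋ × 544 = 385 × 544 mm
X3: ⌊544/2⌋ × 385 = 272 × 385 mm
X4: ⌊385/2⌋ × 272 = 192 × 272 mm

192 × 272 mm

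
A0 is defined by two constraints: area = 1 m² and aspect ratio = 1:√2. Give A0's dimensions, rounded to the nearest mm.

841 × 1189 mm

Let the short side be w mm. Then the long side is w√2 and w · w√2 = 10⁶ mm².
w² = 10⁶/√2, so w = 1000 / 2^(1/4) ≈ 840.9 mm; long side = 1000 · 2^(1/4) ≈ 1189.2 mm.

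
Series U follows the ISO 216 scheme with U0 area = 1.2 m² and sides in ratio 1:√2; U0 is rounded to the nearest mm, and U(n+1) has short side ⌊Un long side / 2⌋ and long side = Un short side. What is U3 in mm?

325 × 460 mm

Let U0's short side be w mm. w · w√2 = 1.2 m² = 1,200,000 mm², so w ≈ 921.2 mm and w√2 ≈ 1302.7 mm → U0 = 921 × 1303 mm.
U1: ⌊1303/2⌋ × 921 = 651 × 921 mm
U2: ⌊921/2⌋ × 651 = 460 × 651 mm
U3: ⌊651/2⌋ × 460 = 325 × 460 mm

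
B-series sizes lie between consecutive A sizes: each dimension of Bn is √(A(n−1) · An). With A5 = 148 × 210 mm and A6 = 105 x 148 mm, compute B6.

Short side: √(148 · 105) = √15540 ≈ 124.7 → 125 mm
Long side: √(210 · 148) = √31080 ≈ 176.3 → 176 mm

125 × 176 mm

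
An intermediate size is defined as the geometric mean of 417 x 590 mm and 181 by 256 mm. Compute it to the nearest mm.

275 × 389 mm

Short side: √(417 · 181) = √75477 ≈ 274.7 → 275 mm
Long side: √(590 · 256) = √151040 ≈ 388.6 → 389 mm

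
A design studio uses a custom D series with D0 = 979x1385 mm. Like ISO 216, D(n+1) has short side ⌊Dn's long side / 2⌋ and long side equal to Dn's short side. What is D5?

D1 = 692 × 979 mm (from D0 by 1 halving).
D2: ⌊979/2⌋ × 692 = 489 × 692 mm
D3: ⌊692/2⌋ × 489 = 346 × 489 mm
D4: ⌊489/2⌋ × 346 = 244 × 346 mm
D5: ⌊346/2⌋ × 244 = 173 × 244 mm

173 × 244 mm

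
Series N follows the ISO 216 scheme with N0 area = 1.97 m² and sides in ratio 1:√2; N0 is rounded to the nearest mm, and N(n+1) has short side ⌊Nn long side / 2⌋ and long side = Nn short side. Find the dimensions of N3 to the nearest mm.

417 × 590 mm

Let N0's short side be w mm. w · w√2 = 1.97 m² = 1,970,000 mm², so w ≈ 1180.3 mm and w√2 ≈ 1669.1 mm → N0 = 1180 × 1669 mm.
N1: ⌊1669/2⌋ × 1180 = 834 × 1180 mm
N2: ⌊1180/2⌋ × 834 = 590 × 834 mm
N3: ⌊834/2⌋ × 590 = 417 × 590 mm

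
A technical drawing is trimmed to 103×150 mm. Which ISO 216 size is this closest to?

Aspect ratio 150/103 ≈ 1.456 (ISO target is √2 ≈ 1.414).
In the A-series (A0 area = 1 m²): A6 = 105 × 148 mm.
Off by 4 mm total — nearest standard size.

A6 (105 × 148 mm)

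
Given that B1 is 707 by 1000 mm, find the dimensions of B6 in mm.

B2: ⌊1000/2⌋ × 707 = 500 × 707 mm
B3: ⌊707/2⌋ × 500 = 353 × 500 mm
B4: ⌊500/2⌋ × 353 = 250 × 353 mm
B5: ⌊353/2⌋ × 250 = 176 × 250 mm
B6: ⌊250/2⌋ × 176 = 125 × 176 mm

125 × 176 mm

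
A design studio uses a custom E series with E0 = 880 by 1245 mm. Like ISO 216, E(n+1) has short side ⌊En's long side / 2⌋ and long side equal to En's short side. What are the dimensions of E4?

E1: ⌊1245/2⌋ × 880 = 622 × 880 mm
E2: ⌊880/2⌋ × 622 = 440 × 622 mm
E3: ⌊622/2⌋ × 440 = 311 × 440 mm
E4: ⌊440/2⌋ × 311 = 220 × 311 mm

220 × 311 mm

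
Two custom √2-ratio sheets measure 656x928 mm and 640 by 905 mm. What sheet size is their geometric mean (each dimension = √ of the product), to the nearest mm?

648 × 916 mm

Short side: √(656 · 640) = √419840 ≈ 648.0 → 648 mm
Long side: √(928 · 905) = √839840 ≈ 916.4 → 916 mm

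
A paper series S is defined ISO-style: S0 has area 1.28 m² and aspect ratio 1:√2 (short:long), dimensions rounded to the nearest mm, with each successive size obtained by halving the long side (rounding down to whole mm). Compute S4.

Let S0's short side be w mm. w · w√2 = 1.28 m² = 1,280,000 mm², so w ≈ 951.4 mm and w√2 ≈ 1345.4 mm → S0 = 951 × 1345 mm.
S1: ⌊1345/2⌋ × 951 = 672 × 951 mm
S2: ⌊951/2⌋ × 672 = 475 × 672 mm
S3: ⌊672/2⌋ × 475 = 336 × 475 mm
S4: ⌊475/2⌋ × 336 = 237 × 336 mm

237 × 336 mm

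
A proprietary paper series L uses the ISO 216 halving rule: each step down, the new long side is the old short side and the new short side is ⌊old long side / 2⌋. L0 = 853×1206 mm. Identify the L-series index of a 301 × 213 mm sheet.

L4

L0: 853 × 1206 mm
L1: 603 × 853 mm
L2: 426 × 603 mm
L3: 301 × 426 mm
L4: 213 × 301 mm
L5: 150 × 213 mm
→ matches L4.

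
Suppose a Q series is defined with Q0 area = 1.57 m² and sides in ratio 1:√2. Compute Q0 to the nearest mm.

Let the short side be w mm. Then w · w√2 = 1.57 m² = 1,570,000 mm².
w² = 1,570,000/√2, so w ≈ 1053.6 mm; long side = w√2 ≈ 1490.1 mm.

1054 × 1490 mm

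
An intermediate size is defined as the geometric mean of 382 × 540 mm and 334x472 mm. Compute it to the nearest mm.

Short side: √(382 · 334) = √127588 ≈ 357.2 → 357 mm
Long side: √(540 · 472) = √254880 ≈ 504.9 → 505 mm

357 × 505 mm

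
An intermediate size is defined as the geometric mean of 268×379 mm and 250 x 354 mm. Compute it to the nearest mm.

259 × 366 mm

Short side: √(268 · 250) = √67000 ≈ 258.8 → 259 mm
Long side: √(379 · 354) = √134166 ≈ 366.3 → 366 mm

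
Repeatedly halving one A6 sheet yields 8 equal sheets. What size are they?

A9

8 = 2^3, so 3 halving steps.
A6 → A7 → … → A9 after 3 steps.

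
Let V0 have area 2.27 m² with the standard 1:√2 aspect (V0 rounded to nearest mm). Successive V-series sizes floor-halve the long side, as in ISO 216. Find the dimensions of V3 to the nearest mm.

Let V0's short side be w mm. w · w√2 = 2.27 m² = 2,270,000 mm², so w ≈ 1266.9 mm and w√2 ≈ 1791.7 mm → V0 = 1267 × 1792 mm.
V1: ⌊1792/2⌋ × 1267 = 896 × 1267 mm
V2: ⌊1267/2⌋ × 896 = 633 × 896 mm
V3: ⌊896/2⌋ × 633 = 448 × 633 mm

448 × 633 mm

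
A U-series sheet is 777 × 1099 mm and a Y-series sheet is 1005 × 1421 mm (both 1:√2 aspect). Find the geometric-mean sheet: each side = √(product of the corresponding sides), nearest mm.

884 × 1250 mm

Short side: √(777 · 1005) = √780885 ≈ 883.7 → 884 mm
Long side: √(1099 · 1421) = √1561679 ≈ 1249.7 → 1250 mm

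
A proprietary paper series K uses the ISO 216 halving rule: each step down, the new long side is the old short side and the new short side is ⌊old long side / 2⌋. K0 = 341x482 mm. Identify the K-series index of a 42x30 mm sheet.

K0: 341 × 482 mm
K1: 241 × 341 mm
K2: 170 × 241 mm
K3: 120 × 170 mm
K4: 85 × 120 mm
K5: 60 × 85 mm
K6: 42 × 60 mm
K7: 30 × 42 mm
K8: 21 × 30 mm
→ matches K7.

K7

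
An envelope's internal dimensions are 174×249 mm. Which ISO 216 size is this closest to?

Aspect ratio 249/174 ≈ 1.431 (ISO target is √2 ≈ 1.414).
In the B-series (B0 = 1000 × 1414 mm): B5 = 176 × 250 mm.
Off by 3 mm total — nearest standard size.

B5 (176 × 250 mm)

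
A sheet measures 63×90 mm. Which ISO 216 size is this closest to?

Aspect ratio 90/63 ≈ 1.429 — close to the ISO √2 ≈ 1.414.
In the B-series (B0 = 1000 × 1414 mm): B8 = 62 × 88 mm.
Off by 3 mm total — nearest standard size.

B8 (62 × 88 mm)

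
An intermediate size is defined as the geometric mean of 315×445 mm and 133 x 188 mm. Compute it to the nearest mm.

Short side: √(315 · 133) = √41895 ≈ 204.7 → 205 mm
Long side: √(445 · 188) = √83660 ≈ 289.2 → 289 mm

205 × 289 mm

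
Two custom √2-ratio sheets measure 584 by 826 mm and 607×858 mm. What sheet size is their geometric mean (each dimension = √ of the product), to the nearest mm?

Short side: √(584 · 607) = √354488 ≈ 595.4 → 595 mm
Long side: √(826 · 858) = √708708 ≈ 841.8 → 842 mm

595 × 842 mm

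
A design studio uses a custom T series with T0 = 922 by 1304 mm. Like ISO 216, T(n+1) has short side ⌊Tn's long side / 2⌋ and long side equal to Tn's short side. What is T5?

163 × 230 mm

T1: ⌊1304/2⌋ × 922 = 652 × 922 mm
T2: ⌊922/2⌋ × 652 = 461 × 652 mm
T3: ⌊652/2⌋ × 461 = 326 × 461 mm
T4: ⌊461/2⌋ × 326 = 230 × 326 mm
T5: ⌊326/2⌋ × 230 = 163 × 230 mm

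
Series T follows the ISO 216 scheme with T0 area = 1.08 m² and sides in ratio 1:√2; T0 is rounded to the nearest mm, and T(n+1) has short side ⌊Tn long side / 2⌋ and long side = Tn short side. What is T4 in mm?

218 × 309 mm

Let T0's short side be w mm. w · w√2 = 1.08 m² = 1,080,000 mm², so w ≈ 873.9 mm and w√2 ≈ 1235.9 mm → T0 = 874 × 1236 mm.
T1: ⌊1236/2⌋ × 874 = 618 × 874 mm
T2: ⌊874/2⌋ × 618 = 437 × 618 mm
T3: ⌊618/2⌋ × 437 = 309 × 437 mm
T4: ⌊437/2⌋ × 309 = 218 × 309 mm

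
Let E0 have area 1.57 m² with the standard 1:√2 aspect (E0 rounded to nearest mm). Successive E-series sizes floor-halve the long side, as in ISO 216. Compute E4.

263 × 372 mm

Let E0's short side be w mm. w · w√2 = 1.57 m² = 1,570,000 mm², so w ≈ 1053.6 mm and w√2 ≈ 1490.1 mm → E0 = 1054 × 1490 mm.
E1: ⌊1490/2⌋ × 1054 = 745 × 1054 mm
E2: ⌊1054/2⌋ × 745 = 527 × 745 mm
E3: ⌊745/2⌋ × 527 = 372 × 527 mm
E4: ⌊527/2⌋ × 372 = 263 × 372 mm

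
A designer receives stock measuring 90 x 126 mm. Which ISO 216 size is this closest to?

B7 (88 × 125 mm)

Aspect ratio 126/90 ≈ 1.400 — close to the ISO √2 ≈ 1.414.
In the B-series (B0 = 1000 × 1414 mm): B7 = 88 × 125 mm.
Off by 3 mm total — nearest standard size.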